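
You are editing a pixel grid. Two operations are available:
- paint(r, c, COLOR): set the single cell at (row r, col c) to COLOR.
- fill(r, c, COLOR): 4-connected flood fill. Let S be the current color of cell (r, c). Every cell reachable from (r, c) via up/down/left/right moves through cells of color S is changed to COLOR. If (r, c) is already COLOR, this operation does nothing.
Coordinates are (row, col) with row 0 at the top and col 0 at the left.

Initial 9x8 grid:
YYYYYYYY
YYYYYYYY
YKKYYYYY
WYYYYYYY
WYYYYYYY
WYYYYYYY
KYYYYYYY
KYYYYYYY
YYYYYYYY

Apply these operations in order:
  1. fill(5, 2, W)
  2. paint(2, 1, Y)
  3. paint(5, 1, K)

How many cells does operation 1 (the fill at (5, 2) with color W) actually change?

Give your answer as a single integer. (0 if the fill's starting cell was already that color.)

Answer: 65

Derivation:
After op 1 fill(5,2,W) [65 cells changed]:
WWWWWWWW
WWWWWWWW
WKKWWWWW
WWWWWWWW
WWWWWWWW
WWWWWWWW
KWWWWWWW
KWWWWWWW
WWWWWWWW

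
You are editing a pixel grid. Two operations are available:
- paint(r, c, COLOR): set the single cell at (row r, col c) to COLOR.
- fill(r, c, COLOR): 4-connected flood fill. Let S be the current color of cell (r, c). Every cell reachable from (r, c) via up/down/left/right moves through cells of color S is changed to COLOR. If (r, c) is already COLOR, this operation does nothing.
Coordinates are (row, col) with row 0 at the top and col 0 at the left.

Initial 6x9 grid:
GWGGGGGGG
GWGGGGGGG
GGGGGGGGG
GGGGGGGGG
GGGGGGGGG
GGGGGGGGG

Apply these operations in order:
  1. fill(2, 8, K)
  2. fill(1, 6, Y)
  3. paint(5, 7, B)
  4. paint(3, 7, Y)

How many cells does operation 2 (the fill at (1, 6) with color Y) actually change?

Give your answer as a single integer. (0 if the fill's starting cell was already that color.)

After op 1 fill(2,8,K) [52 cells changed]:
KWKKKKKKK
KWKKKKKKK
KKKKKKKKK
KKKKKKKKK
KKKKKKKKK
KKKKKKKKK
After op 2 fill(1,6,Y) [52 cells changed]:
YWYYYYYYY
YWYYYYYYY
YYYYYYYYY
YYYYYYYYY
YYYYYYYYY
YYYYYYYYY

Answer: 52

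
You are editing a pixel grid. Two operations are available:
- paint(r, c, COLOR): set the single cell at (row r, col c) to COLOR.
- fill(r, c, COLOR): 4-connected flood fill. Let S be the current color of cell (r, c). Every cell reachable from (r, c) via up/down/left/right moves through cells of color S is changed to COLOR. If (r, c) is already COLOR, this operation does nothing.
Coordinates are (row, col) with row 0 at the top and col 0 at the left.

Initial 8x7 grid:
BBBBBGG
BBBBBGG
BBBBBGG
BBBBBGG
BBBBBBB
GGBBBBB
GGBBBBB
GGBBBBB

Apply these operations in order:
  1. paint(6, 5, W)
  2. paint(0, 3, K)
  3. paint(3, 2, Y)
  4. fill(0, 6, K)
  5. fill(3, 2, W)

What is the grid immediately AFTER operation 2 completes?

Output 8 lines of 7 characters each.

After op 1 paint(6,5,W):
BBBBBGG
BBBBBGG
BBBBBGG
BBBBBGG
BBBBBBB
GGBBBBB
GGBBBWB
GGBBBBB
After op 2 paint(0,3,K):
BBBKBGG
BBBBBGG
BBBBBGG
BBBBBGG
BBBBBBB
GGBBBBB
GGBBBWB
GGBBBBB

Answer: BBBKBGG
BBBBBGG
BBBBBGG
BBBBBGG
BBBBBBB
GGBBBBB
GGBBBWB
GGBBBBB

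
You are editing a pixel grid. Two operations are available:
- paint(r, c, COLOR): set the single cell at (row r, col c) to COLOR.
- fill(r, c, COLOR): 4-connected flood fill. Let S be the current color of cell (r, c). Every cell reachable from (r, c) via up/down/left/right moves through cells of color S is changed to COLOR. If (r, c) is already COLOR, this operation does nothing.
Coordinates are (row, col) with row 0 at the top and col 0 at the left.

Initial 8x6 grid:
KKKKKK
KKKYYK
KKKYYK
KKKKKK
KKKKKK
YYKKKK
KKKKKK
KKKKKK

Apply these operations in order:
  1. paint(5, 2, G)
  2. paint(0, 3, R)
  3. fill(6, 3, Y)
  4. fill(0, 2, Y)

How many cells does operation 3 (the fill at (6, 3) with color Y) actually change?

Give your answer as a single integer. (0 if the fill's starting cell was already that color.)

Answer: 40

Derivation:
After op 1 paint(5,2,G):
KKKKKK
KKKYYK
KKKYYK
KKKKKK
KKKKKK
YYGKKK
KKKKKK
KKKKKK
After op 2 paint(0,3,R):
KKKRKK
KKKYYK
KKKYYK
KKKKKK
KKKKKK
YYGKKK
KKKKKK
KKKKKK
After op 3 fill(6,3,Y) [40 cells changed]:
YYYRYY
YYYYYY
YYYYYY
YYYYYY
YYYYYY
YYGYYY
YYYYYY
YYYYYY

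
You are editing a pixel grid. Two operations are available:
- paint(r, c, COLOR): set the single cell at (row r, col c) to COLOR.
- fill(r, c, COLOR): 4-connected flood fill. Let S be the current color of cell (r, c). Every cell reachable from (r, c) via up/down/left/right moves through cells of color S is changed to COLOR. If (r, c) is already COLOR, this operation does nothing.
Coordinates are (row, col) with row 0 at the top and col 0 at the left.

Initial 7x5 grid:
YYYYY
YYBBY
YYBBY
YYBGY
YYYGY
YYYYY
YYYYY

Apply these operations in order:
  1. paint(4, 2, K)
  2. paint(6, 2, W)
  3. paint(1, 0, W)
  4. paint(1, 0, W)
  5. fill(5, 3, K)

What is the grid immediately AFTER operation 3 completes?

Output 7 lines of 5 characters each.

After op 1 paint(4,2,K):
YYYYY
YYBBY
YYBBY
YYBGY
YYKGY
YYYYY
YYYYY
After op 2 paint(6,2,W):
YYYYY
YYBBY
YYBBY
YYBGY
YYKGY
YYYYY
YYWYY
After op 3 paint(1,0,W):
YYYYY
WYBBY
YYBBY
YYBGY
YYKGY
YYYYY
YYWYY

Answer: YYYYY
WYBBY
YYBBY
YYBGY
YYKGY
YYYYY
YYWYY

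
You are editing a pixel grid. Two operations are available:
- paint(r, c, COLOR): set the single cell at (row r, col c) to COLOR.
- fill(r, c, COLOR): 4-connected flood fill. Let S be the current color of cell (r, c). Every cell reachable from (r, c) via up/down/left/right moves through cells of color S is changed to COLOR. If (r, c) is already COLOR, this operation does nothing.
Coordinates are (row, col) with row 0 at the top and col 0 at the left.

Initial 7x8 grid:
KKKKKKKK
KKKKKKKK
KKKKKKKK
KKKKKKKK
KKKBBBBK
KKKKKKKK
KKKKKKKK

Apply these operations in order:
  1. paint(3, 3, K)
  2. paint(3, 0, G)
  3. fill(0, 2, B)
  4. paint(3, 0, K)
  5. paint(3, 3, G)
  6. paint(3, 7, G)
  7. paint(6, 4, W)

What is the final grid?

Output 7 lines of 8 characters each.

Answer: BBBBBBBB
BBBBBBBB
BBBBBBBB
KBBGBBBG
BBBBBBBB
BBBBBBBB
BBBBWBBB

Derivation:
After op 1 paint(3,3,K):
KKKKKKKK
KKKKKKKK
KKKKKKKK
KKKKKKKK
KKKBBBBK
KKKKKKKK
KKKKKKKK
After op 2 paint(3,0,G):
KKKKKKKK
KKKKKKKK
KKKKKKKK
GKKKKKKK
KKKBBBBK
KKKKKKKK
KKKKKKKK
After op 3 fill(0,2,B) [51 cells changed]:
BBBBBBBB
BBBBBBBB
BBBBBBBB
GBBBBBBB
BBBBBBBB
BBBBBBBB
BBBBBBBB
After op 4 paint(3,0,K):
BBBBBBBB
BBBBBBBB
BBBBBBBB
KBBBBBBB
BBBBBBBB
BBBBBBBB
BBBBBBBB
After op 5 paint(3,3,G):
BBBBBBBB
BBBBBBBB
BBBBBBBB
KBBGBBBB
BBBBBBBB
BBBBBBBB
BBBBBBBB
After op 6 paint(3,7,G):
BBBBBBBB
BBBBBBBB
BBBBBBBB
KBBGBBBG
BBBBBBBB
BBBBBBBB
BBBBBBBB
After op 7 paint(6,4,W):
BBBBBBBB
BBBBBBBB
BBBBBBBB
KBBGBBBG
BBBBBBBB
BBBBBBBB
BBBBWBBB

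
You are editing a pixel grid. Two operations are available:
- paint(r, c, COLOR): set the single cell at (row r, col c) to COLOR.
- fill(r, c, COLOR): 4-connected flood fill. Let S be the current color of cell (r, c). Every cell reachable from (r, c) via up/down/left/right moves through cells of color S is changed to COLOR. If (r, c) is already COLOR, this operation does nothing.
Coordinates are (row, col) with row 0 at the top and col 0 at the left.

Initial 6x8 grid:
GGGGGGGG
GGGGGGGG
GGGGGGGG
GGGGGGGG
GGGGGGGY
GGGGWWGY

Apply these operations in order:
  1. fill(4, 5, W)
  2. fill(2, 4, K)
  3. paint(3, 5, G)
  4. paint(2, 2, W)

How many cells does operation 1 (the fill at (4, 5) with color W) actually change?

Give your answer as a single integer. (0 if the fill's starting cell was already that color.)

Answer: 44

Derivation:
After op 1 fill(4,5,W) [44 cells changed]:
WWWWWWWW
WWWWWWWW
WWWWWWWW
WWWWWWWW
WWWWWWWY
WWWWWWWY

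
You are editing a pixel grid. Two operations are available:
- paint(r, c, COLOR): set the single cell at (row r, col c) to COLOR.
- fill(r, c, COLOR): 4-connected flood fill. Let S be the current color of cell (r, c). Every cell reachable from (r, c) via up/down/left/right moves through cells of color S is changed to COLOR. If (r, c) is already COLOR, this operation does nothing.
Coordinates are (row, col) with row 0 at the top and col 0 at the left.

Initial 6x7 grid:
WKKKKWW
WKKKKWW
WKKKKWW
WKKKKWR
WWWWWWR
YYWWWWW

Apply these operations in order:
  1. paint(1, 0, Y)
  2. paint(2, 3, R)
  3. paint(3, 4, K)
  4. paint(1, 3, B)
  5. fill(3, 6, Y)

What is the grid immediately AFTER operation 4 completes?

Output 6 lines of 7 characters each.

After op 1 paint(1,0,Y):
WKKKKWW
YKKKKWW
WKKKKWW
WKKKKWR
WWWWWWR
YYWWWWW
After op 2 paint(2,3,R):
WKKKKWW
YKKKKWW
WKKRKWW
WKKKKWR
WWWWWWR
YYWWWWW
After op 3 paint(3,4,K):
WKKKKWW
YKKKKWW
WKKRKWW
WKKKKWR
WWWWWWR
YYWWWWW
After op 4 paint(1,3,B):
WKKKKWW
YKKBKWW
WKKRKWW
WKKKKWR
WWWWWWR
YYWWWWW

Answer: WKKKKWW
YKKBKWW
WKKRKWW
WKKKKWR
WWWWWWR
YYWWWWW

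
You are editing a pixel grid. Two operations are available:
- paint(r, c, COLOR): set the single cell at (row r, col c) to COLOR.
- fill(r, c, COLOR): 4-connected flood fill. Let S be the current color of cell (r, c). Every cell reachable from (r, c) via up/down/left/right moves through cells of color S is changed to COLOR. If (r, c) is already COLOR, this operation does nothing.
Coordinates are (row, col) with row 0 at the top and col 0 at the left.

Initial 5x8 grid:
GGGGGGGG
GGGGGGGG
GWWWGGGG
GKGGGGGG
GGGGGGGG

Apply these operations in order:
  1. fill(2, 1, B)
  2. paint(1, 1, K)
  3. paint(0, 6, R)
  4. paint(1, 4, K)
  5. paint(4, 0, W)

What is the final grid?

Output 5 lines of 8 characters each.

Answer: GGGGGGRG
GKGGKGGG
GBBBGGGG
GKGGGGGG
WGGGGGGG

Derivation:
After op 1 fill(2,1,B) [3 cells changed]:
GGGGGGGG
GGGGGGGG
GBBBGGGG
GKGGGGGG
GGGGGGGG
After op 2 paint(1,1,K):
GGGGGGGG
GKGGGGGG
GBBBGGGG
GKGGGGGG
GGGGGGGG
After op 3 paint(0,6,R):
GGGGGGRG
GKGGGGGG
GBBBGGGG
GKGGGGGG
GGGGGGGG
After op 4 paint(1,4,K):
GGGGGGRG
GKGGKGGG
GBBBGGGG
GKGGGGGG
GGGGGGGG
After op 5 paint(4,0,W):
GGGGGGRG
GKGGKGGG
GBBBGGGG
GKGGGGGG
WGGGGGGG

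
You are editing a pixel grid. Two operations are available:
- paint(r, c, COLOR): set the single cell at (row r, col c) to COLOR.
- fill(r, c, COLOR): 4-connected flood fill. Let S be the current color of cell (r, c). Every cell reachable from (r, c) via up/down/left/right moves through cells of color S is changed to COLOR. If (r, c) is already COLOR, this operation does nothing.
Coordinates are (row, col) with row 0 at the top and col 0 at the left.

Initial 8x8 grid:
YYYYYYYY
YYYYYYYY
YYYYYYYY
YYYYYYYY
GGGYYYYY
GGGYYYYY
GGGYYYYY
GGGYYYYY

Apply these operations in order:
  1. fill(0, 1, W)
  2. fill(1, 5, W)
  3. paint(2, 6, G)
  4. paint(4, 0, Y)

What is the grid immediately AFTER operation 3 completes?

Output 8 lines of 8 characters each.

After op 1 fill(0,1,W) [52 cells changed]:
WWWWWWWW
WWWWWWWW
WWWWWWWW
WWWWWWWW
GGGWWWWW
GGGWWWWW
GGGWWWWW
GGGWWWWW
After op 2 fill(1,5,W) [0 cells changed]:
WWWWWWWW
WWWWWWWW
WWWWWWWW
WWWWWWWW
GGGWWWWW
GGGWWWWW
GGGWWWWW
GGGWWWWW
After op 3 paint(2,6,G):
WWWWWWWW
WWWWWWWW
WWWWWWGW
WWWWWWWW
GGGWWWWW
GGGWWWWW
GGGWWWWW
GGGWWWWW

Answer: WWWWWWWW
WWWWWWWW
WWWWWWGW
WWWWWWWW
GGGWWWWW
GGGWWWWW
GGGWWWWW
GGGWWWWW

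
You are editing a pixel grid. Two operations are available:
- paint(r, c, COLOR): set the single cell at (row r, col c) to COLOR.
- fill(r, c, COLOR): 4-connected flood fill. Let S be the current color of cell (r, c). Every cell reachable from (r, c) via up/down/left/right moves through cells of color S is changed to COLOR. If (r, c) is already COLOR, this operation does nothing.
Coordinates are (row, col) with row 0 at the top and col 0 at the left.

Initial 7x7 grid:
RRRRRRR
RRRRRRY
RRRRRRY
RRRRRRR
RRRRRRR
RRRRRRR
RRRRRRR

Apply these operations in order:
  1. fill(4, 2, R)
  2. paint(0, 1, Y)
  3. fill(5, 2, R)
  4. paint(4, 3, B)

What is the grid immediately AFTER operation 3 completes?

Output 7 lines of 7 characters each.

After op 1 fill(4,2,R) [0 cells changed]:
RRRRRRR
RRRRRRY
RRRRRRY
RRRRRRR
RRRRRRR
RRRRRRR
RRRRRRR
After op 2 paint(0,1,Y):
RYRRRRR
RRRRRRY
RRRRRRY
RRRRRRR
RRRRRRR
RRRRRRR
RRRRRRR
After op 3 fill(5,2,R) [0 cells changed]:
RYRRRRR
RRRRRRY
RRRRRRY
RRRRRRR
RRRRRRR
RRRRRRR
RRRRRRR

Answer: RYRRRRR
RRRRRRY
RRRRRRY
RRRRRRR
RRRRRRR
RRRRRRR
RRRRRRR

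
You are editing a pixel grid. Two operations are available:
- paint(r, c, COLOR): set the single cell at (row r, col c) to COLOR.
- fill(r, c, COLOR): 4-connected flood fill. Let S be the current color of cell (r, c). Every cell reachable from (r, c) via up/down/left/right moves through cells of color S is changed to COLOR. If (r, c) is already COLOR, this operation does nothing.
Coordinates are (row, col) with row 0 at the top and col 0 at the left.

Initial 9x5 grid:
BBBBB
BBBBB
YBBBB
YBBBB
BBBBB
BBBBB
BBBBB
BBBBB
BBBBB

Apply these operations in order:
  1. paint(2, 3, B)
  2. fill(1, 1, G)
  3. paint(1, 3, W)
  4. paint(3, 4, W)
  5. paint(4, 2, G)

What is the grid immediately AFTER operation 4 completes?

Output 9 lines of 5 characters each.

Answer: GGGGG
GGGWG
YGGGG
YGGGW
GGGGG
GGGGG
GGGGG
GGGGG
GGGGG

Derivation:
After op 1 paint(2,3,B):
BBBBB
BBBBB
YBBBB
YBBBB
BBBBB
BBBBB
BBBBB
BBBBB
BBBBB
After op 2 fill(1,1,G) [43 cells changed]:
GGGGG
GGGGG
YGGGG
YGGGG
GGGGG
GGGGG
GGGGG
GGGGG
GGGGG
After op 3 paint(1,3,W):
GGGGG
GGGWG
YGGGG
YGGGG
GGGGG
GGGGG
GGGGG
GGGGG
GGGGG
After op 4 paint(3,4,W):
GGGGG
GGGWG
YGGGG
YGGGW
GGGGG
GGGGG
GGGGG
GGGGG
GGGGG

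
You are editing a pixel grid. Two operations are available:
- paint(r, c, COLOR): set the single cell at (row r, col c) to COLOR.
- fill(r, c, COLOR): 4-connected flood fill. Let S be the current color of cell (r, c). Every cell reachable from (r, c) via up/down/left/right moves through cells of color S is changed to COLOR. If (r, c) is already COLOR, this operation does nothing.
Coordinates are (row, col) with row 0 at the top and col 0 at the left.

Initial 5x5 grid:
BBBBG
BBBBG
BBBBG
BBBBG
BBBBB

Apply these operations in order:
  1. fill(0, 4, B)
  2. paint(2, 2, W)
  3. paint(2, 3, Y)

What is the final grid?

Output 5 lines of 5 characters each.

Answer: BBBBB
BBBBB
BBWYB
BBBBB
BBBBB

Derivation:
After op 1 fill(0,4,B) [4 cells changed]:
BBBBB
BBBBB
BBBBB
BBBBB
BBBBB
After op 2 paint(2,2,W):
BBBBB
BBBBB
BBWBB
BBBBB
BBBBB
After op 3 paint(2,3,Y):
BBBBB
BBBBB
BBWYB
BBBBB
BBBBB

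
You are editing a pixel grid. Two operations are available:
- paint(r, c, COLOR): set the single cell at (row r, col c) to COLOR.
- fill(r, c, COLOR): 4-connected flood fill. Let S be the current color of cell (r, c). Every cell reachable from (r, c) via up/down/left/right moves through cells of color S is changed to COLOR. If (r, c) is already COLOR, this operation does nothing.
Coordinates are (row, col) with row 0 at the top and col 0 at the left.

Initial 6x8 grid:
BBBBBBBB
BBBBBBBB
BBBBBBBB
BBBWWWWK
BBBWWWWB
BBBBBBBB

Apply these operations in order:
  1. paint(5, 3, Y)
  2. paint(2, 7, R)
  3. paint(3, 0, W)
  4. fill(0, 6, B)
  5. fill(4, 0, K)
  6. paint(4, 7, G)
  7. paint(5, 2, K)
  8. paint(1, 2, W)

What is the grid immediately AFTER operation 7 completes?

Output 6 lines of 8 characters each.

After op 1 paint(5,3,Y):
BBBBBBBB
BBBBBBBB
BBBBBBBB
BBBWWWWK
BBBWWWWB
BBBYBBBB
After op 2 paint(2,7,R):
BBBBBBBB
BBBBBBBB
BBBBBBBR
BBBWWWWK
BBBWWWWB
BBBYBBBB
After op 3 paint(3,0,W):
BBBBBBBB
BBBBBBBB
BBBBBBBR
WBBWWWWK
BBBWWWWB
BBBYBBBB
After op 4 fill(0,6,B) [0 cells changed]:
BBBBBBBB
BBBBBBBB
BBBBBBBR
WBBWWWWK
BBBWWWWB
BBBYBBBB
After op 5 fill(4,0,K) [31 cells changed]:
KKKKKKKK
KKKKKKKK
KKKKKKKR
WKKWWWWK
KKKWWWWB
KKKYBBBB
After op 6 paint(4,7,G):
KKKKKKKK
KKKKKKKK
KKKKKKKR
WKKWWWWK
KKKWWWWG
KKKYBBBB
After op 7 paint(5,2,K):
KKKKKKKK
KKKKKKKK
KKKKKKKR
WKKWWWWK
KKKWWWWG
KKKYBBBB

Answer: KKKKKKKK
KKKKKKKK
KKKKKKKR
WKKWWWWK
KKKWWWWG
KKKYBBBB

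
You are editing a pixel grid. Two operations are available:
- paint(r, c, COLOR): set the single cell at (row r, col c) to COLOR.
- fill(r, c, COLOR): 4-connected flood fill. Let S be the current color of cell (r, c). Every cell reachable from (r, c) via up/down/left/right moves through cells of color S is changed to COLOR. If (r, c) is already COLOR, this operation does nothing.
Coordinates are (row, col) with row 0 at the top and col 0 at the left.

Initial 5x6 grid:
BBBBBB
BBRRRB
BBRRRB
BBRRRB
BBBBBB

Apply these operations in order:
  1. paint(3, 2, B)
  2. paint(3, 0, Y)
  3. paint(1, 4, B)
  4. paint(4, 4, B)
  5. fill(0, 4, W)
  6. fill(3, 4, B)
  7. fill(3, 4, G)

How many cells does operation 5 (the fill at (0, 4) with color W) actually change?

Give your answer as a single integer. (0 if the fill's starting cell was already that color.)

After op 1 paint(3,2,B):
BBBBBB
BBRRRB
BBRRRB
BBBRRB
BBBBBB
After op 2 paint(3,0,Y):
BBBBBB
BBRRRB
BBRRRB
YBBRRB
BBBBBB
After op 3 paint(1,4,B):
BBBBBB
BBRRBB
BBRRRB
YBBRRB
BBBBBB
After op 4 paint(4,4,B):
BBBBBB
BBRRBB
BBRRRB
YBBRRB
BBBBBB
After op 5 fill(0,4,W) [22 cells changed]:
WWWWWW
WWRRWW
WWRRRW
YWWRRW
WWWWWW

Answer: 22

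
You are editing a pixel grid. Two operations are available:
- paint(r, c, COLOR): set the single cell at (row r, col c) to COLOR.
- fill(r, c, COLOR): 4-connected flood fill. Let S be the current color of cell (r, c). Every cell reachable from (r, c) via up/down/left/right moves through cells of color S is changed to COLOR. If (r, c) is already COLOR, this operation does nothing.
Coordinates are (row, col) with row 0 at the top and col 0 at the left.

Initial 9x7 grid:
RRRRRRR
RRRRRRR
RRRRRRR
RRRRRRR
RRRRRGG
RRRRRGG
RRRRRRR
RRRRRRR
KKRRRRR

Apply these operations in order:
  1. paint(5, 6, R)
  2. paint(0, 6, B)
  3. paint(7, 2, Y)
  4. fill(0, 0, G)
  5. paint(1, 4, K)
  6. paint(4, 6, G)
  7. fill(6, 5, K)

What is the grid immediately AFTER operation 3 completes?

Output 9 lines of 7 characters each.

After op 1 paint(5,6,R):
RRRRRRR
RRRRRRR
RRRRRRR
RRRRRRR
RRRRRGG
RRRRRGR
RRRRRRR
RRRRRRR
KKRRRRR
After op 2 paint(0,6,B):
RRRRRRB
RRRRRRR
RRRRRRR
RRRRRRR
RRRRRGG
RRRRRGR
RRRRRRR
RRRRRRR
KKRRRRR
After op 3 paint(7,2,Y):
RRRRRRB
RRRRRRR
RRRRRRR
RRRRRRR
RRRRRGG
RRRRRGR
RRRRRRR
RRYRRRR
KKRRRRR

Answer: RRRRRRB
RRRRRRR
RRRRRRR
RRRRRRR
RRRRRGG
RRRRRGR
RRRRRRR
RRYRRRR
KKRRRRR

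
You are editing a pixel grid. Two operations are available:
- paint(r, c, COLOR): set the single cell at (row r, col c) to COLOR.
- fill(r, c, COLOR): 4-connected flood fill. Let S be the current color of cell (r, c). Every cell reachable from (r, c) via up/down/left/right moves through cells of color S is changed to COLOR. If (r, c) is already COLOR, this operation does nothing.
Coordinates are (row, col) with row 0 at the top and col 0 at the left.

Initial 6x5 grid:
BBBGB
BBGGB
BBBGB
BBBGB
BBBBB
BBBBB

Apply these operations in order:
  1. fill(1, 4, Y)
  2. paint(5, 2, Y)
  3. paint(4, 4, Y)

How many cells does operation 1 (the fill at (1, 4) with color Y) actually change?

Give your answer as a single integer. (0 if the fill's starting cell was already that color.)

After op 1 fill(1,4,Y) [25 cells changed]:
YYYGY
YYGGY
YYYGY
YYYGY
YYYYY
YYYYY

Answer: 25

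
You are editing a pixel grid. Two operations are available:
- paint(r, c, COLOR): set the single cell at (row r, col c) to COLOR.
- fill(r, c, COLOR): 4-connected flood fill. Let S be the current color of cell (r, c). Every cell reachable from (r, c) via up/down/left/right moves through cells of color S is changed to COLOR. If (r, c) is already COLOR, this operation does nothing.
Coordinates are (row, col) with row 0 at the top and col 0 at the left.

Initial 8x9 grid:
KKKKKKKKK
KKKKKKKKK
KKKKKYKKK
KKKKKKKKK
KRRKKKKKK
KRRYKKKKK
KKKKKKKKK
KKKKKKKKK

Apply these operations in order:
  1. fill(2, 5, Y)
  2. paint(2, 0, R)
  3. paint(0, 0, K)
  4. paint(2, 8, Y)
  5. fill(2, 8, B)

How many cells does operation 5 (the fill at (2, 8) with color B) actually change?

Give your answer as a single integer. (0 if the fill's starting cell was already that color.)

After op 1 fill(2,5,Y) [0 cells changed]:
KKKKKKKKK
KKKKKKKKK
KKKKKYKKK
KKKKKKKKK
KRRKKKKKK
KRRYKKKKK
KKKKKKKKK
KKKKKKKKK
After op 2 paint(2,0,R):
KKKKKKKKK
KKKKKKKKK
RKKKKYKKK
KKKKKKKKK
KRRKKKKKK
KRRYKKKKK
KKKKKKKKK
KKKKKKKKK
After op 3 paint(0,0,K):
KKKKKKKKK
KKKKKKKKK
RKKKKYKKK
KKKKKKKKK
KRRKKKKKK
KRRYKKKKK
KKKKKKKKK
KKKKKKKKK
After op 4 paint(2,8,Y):
KKKKKKKKK
KKKKKKKKK
RKKKKYKKY
KKKKKKKKK
KRRKKKKKK
KRRYKKKKK
KKKKKKKKK
KKKKKKKKK
After op 5 fill(2,8,B) [1 cells changed]:
KKKKKKKKK
KKKKKKKKK
RKKKKYKKB
KKKKKKKKK
KRRKKKKKK
KRRYKKKKK
KKKKKKKKK
KKKKKKKKK

Answer: 1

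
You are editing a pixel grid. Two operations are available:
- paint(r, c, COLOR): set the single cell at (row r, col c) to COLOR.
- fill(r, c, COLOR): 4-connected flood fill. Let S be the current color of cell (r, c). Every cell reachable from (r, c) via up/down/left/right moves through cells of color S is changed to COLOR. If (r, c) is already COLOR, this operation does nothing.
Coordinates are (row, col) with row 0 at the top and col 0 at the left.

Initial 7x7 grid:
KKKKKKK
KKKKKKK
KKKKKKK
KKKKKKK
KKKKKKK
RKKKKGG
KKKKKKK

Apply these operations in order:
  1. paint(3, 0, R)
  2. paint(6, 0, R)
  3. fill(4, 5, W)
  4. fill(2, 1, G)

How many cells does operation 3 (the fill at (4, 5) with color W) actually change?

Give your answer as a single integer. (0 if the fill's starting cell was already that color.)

After op 1 paint(3,0,R):
KKKKKKK
KKKKKKK
KKKKKKK
RKKKKKK
KKKKKKK
RKKKKGG
KKKKKKK
After op 2 paint(6,0,R):
KKKKKKK
KKKKKKK
KKKKKKK
RKKKKKK
KKKKKKK
RKKKKGG
RKKKKKK
After op 3 fill(4,5,W) [44 cells changed]:
WWWWWWW
WWWWWWW
WWWWWWW
RWWWWWW
WWWWWWW
RWWWWGG
RWWWWWW

Answer: 44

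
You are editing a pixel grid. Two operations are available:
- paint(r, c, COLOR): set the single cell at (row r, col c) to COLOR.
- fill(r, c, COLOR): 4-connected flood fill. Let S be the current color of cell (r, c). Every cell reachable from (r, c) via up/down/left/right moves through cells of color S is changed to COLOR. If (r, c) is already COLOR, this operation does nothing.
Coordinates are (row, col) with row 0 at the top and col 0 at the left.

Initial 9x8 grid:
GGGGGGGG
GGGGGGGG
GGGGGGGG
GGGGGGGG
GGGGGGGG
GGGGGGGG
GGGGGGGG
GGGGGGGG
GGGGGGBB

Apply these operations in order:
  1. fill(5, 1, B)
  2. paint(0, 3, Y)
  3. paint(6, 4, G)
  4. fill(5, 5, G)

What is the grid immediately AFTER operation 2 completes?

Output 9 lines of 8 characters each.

After op 1 fill(5,1,B) [70 cells changed]:
BBBBBBBB
BBBBBBBB
BBBBBBBB
BBBBBBBB
BBBBBBBB
BBBBBBBB
BBBBBBBB
BBBBBBBB
BBBBBBBB
After op 2 paint(0,3,Y):
BBBYBBBB
BBBBBBBB
BBBBBBBB
BBBBBBBB
BBBBBBBB
BBBBBBBB
BBBBBBBB
BBBBBBBB
BBBBBBBB

Answer: BBBYBBBB
BBBBBBBB
BBBBBBBB
BBBBBBBB
BBBBBBBB
BBBBBBBB
BBBBBBBB
BBBBBBBB
BBBBBBBB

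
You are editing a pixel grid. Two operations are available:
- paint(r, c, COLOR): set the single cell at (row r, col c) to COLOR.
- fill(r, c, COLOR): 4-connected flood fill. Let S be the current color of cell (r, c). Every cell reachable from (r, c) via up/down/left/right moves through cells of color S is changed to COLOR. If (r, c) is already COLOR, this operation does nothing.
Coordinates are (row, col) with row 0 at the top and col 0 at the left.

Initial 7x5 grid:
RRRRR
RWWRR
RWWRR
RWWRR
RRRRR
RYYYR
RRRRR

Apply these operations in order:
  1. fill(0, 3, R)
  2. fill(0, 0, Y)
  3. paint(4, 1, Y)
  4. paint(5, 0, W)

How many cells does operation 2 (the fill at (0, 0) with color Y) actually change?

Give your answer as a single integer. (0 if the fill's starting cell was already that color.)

After op 1 fill(0,3,R) [0 cells changed]:
RRRRR
RWWRR
RWWRR
RWWRR
RRRRR
RYYYR
RRRRR
After op 2 fill(0,0,Y) [26 cells changed]:
YYYYY
YWWYY
YWWYY
YWWYY
YYYYY
YYYYY
YYYYY

Answer: 26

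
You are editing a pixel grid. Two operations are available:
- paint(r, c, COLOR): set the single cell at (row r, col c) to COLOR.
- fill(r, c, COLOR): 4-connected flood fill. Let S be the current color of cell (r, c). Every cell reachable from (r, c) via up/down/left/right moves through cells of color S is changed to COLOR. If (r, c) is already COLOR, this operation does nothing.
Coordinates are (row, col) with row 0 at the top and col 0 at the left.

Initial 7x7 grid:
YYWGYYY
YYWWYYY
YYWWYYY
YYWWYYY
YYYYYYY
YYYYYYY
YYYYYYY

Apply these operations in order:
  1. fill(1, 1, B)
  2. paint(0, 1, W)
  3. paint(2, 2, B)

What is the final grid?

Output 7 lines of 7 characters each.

Answer: BWWGBBB
BBWWBBB
BBBWBBB
BBWWBBB
BBBBBBB
BBBBBBB
BBBBBBB

Derivation:
After op 1 fill(1,1,B) [41 cells changed]:
BBWGBBB
BBWWBBB
BBWWBBB
BBWWBBB
BBBBBBB
BBBBBBB
BBBBBBB
After op 2 paint(0,1,W):
BWWGBBB
BBWWBBB
BBWWBBB
BBWWBBB
BBBBBBB
BBBBBBB
BBBBBBB
After op 3 paint(2,2,B):
BWWGBBB
BBWWBBB
BBBWBBB
BBWWBBB
BBBBBBB
BBBBBBB
BBBBBBB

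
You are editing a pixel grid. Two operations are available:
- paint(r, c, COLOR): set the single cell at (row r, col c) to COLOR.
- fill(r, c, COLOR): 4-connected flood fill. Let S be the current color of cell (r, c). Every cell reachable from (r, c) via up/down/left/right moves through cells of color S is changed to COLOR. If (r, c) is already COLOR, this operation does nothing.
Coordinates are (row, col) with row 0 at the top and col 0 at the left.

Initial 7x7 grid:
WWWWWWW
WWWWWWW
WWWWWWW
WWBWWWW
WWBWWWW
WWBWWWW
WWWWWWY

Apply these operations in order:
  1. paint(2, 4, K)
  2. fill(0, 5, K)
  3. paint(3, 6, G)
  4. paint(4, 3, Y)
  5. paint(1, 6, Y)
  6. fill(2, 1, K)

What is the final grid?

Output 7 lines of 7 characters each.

After op 1 paint(2,4,K):
WWWWWWW
WWWWWWW
WWWWKWW
WWBWWWW
WWBWWWW
WWBWWWW
WWWWWWY
After op 2 fill(0,5,K) [44 cells changed]:
KKKKKKK
KKKKKKK
KKKKKKK
KKBKKKK
KKBKKKK
KKBKKKK
KKKKKKY
After op 3 paint(3,6,G):
KKKKKKK
KKKKKKK
KKKKKKK
KKBKKKG
KKBKKKK
KKBKKKK
KKKKKKY
After op 4 paint(4,3,Y):
KKKKKKK
KKKKKKK
KKKKKKK
KKBKKKG
KKBYKKK
KKBKKKK
KKKKKKY
After op 5 paint(1,6,Y):
KKKKKKK
KKKKKKY
KKKKKKK
KKBKKKG
KKBYKKK
KKBKKKK
KKKKKKY
After op 6 fill(2,1,K) [0 cells changed]:
KKKKKKK
KKKKKKY
KKKKKKK
KKBKKKG
KKBYKKK
KKBKKKK
KKKKKKY

Answer: KKKKKKK
KKKKKKY
KKKKKKK
KKBKKKG
KKBYKKK
KKBKKKK
KKKKKKY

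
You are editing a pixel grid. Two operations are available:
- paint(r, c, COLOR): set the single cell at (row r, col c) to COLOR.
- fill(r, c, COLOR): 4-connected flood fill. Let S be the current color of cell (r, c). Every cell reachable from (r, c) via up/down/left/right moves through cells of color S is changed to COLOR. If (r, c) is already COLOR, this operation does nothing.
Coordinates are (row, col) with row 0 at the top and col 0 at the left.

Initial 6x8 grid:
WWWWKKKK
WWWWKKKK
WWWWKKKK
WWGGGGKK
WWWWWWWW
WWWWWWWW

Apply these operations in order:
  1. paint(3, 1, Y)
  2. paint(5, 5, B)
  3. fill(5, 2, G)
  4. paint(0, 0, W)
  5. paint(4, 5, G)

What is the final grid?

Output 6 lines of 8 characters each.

After op 1 paint(3,1,Y):
WWWWKKKK
WWWWKKKK
WWWWKKKK
WYGGGGKK
WWWWWWWW
WWWWWWWW
After op 2 paint(5,5,B):
WWWWKKKK
WWWWKKKK
WWWWKKKK
WYGGGGKK
WWWWWWWW
WWWWWBWW
After op 3 fill(5,2,G) [28 cells changed]:
GGGGKKKK
GGGGKKKK
GGGGKKKK
GYGGGGKK
GGGGGGGG
GGGGGBGG
After op 4 paint(0,0,W):
WGGGKKKK
GGGGKKKK
GGGGKKKK
GYGGGGKK
GGGGGGGG
GGGGGBGG
After op 5 paint(4,5,G):
WGGGKKKK
GGGGKKKK
GGGGKKKK
GYGGGGKK
GGGGGGGG
GGGGGBGG

Answer: WGGGKKKK
GGGGKKKK
GGGGKKKK
GYGGGGKK
GGGGGGGG
GGGGGBGG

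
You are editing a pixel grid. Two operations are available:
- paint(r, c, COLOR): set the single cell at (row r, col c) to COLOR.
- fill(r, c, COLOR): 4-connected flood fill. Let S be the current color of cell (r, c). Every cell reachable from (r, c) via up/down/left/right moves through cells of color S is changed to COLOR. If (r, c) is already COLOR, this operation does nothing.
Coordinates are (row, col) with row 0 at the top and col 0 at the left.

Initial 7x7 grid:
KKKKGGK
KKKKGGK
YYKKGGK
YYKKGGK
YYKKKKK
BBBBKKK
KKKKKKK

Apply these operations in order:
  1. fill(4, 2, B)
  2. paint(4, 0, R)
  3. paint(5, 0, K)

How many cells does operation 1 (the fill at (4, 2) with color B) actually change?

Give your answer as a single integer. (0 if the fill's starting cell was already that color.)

Answer: 31

Derivation:
After op 1 fill(4,2,B) [31 cells changed]:
BBBBGGB
BBBBGGB
YYBBGGB
YYBBGGB
YYBBBBB
BBBBBBB
BBBBBBB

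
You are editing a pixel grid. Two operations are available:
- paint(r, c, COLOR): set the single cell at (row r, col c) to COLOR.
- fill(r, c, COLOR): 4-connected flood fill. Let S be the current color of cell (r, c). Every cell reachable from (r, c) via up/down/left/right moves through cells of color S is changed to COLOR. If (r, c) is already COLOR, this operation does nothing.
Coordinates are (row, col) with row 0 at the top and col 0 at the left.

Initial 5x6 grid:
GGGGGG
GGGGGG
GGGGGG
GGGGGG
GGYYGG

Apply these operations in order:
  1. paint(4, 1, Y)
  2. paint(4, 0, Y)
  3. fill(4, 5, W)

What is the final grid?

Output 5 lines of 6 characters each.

Answer: WWWWWW
WWWWWW
WWWWWW
WWWWWW
YYYYWW

Derivation:
After op 1 paint(4,1,Y):
GGGGGG
GGGGGG
GGGGGG
GGGGGG
GYYYGG
After op 2 paint(4,0,Y):
GGGGGG
GGGGGG
GGGGGG
GGGGGG
YYYYGG
After op 3 fill(4,5,W) [26 cells changed]:
WWWWWW
WWWWWW
WWWWWW
WWWWWW
YYYYWW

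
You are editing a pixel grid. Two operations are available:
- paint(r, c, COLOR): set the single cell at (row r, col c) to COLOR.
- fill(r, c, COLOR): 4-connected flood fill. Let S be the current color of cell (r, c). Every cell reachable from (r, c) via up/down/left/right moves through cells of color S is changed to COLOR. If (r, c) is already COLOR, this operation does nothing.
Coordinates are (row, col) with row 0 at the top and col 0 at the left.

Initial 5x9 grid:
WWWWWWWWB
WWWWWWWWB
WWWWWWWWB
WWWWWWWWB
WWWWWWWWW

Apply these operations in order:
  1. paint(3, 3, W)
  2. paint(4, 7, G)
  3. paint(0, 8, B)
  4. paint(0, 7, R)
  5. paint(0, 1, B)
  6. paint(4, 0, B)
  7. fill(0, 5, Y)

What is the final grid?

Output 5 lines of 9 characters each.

After op 1 paint(3,3,W):
WWWWWWWWB
WWWWWWWWB
WWWWWWWWB
WWWWWWWWB
WWWWWWWWW
After op 2 paint(4,7,G):
WWWWWWWWB
WWWWWWWWB
WWWWWWWWB
WWWWWWWWB
WWWWWWWGW
After op 3 paint(0,8,B):
WWWWWWWWB
WWWWWWWWB
WWWWWWWWB
WWWWWWWWB
WWWWWWWGW
After op 4 paint(0,7,R):
WWWWWWWRB
WWWWWWWWB
WWWWWWWWB
WWWWWWWWB
WWWWWWWGW
After op 5 paint(0,1,B):
WBWWWWWRB
WWWWWWWWB
WWWWWWWWB
WWWWWWWWB
WWWWWWWGW
After op 6 paint(4,0,B):
WBWWWWWRB
WWWWWWWWB
WWWWWWWWB
WWWWWWWWB
BWWWWWWGW
After op 7 fill(0,5,Y) [36 cells changed]:
YBYYYYYRB
YYYYYYYYB
YYYYYYYYB
YYYYYYYYB
BYYYYYYGW

Answer: YBYYYYYRB
YYYYYYYYB
YYYYYYYYB
YYYYYYYYB
BYYYYYYGW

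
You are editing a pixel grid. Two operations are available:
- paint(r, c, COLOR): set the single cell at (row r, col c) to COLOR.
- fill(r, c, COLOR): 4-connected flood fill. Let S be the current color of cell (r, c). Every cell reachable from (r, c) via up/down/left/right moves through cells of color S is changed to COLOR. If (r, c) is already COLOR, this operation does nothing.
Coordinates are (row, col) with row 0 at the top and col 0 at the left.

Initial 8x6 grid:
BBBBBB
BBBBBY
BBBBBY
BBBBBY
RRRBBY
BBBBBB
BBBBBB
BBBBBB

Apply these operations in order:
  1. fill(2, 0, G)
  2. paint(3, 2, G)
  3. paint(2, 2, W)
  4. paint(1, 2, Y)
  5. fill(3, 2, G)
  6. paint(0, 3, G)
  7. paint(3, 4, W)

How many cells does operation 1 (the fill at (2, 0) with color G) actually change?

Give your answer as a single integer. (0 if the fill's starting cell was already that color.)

Answer: 41

Derivation:
After op 1 fill(2,0,G) [41 cells changed]:
GGGGGG
GGGGGY
GGGGGY
GGGGGY
RRRGGY
GGGGGG
GGGGGG
GGGGGG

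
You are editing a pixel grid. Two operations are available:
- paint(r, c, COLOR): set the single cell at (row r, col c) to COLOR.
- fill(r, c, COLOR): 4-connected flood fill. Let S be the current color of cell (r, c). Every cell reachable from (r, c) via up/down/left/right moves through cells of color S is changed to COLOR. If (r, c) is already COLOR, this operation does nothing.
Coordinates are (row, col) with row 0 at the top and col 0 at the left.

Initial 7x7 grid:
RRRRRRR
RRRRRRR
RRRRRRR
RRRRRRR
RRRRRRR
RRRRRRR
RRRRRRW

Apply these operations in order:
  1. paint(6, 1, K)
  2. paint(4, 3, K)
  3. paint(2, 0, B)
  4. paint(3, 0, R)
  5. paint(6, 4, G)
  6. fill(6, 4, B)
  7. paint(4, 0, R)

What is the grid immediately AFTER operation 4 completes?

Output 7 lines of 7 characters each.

Answer: RRRRRRR
RRRRRRR
BRRRRRR
RRRRRRR
RRRKRRR
RRRRRRR
RKRRRRW

Derivation:
After op 1 paint(6,1,K):
RRRRRRR
RRRRRRR
RRRRRRR
RRRRRRR
RRRRRRR
RRRRRRR
RKRRRRW
After op 2 paint(4,3,K):
RRRRRRR
RRRRRRR
RRRRRRR
RRRRRRR
RRRKRRR
RRRRRRR
RKRRRRW
After op 3 paint(2,0,B):
RRRRRRR
RRRRRRR
BRRRRRR
RRRRRRR
RRRKRRR
RRRRRRR
RKRRRRW
After op 4 paint(3,0,R):
RRRRRRR
RRRRRRR
BRRRRRR
RRRRRRR
RRRKRRR
RRRRRRR
RKRRRRW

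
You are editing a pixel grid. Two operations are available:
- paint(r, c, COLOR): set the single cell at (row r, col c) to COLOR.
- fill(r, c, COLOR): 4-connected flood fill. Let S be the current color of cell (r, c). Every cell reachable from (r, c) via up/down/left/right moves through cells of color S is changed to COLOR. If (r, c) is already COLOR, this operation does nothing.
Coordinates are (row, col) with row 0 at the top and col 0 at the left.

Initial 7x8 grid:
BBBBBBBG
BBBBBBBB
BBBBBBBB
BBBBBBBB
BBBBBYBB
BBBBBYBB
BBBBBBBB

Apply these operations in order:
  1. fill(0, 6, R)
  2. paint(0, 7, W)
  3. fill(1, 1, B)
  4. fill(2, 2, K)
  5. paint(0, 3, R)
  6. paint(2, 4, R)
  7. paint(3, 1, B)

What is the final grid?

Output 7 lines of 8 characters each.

Answer: KKKRKKKW
KKKKKKKK
KKKKRKKK
KBKKKKKK
KKKKKYKK
KKKKKYKK
KKKKKKKK

Derivation:
After op 1 fill(0,6,R) [53 cells changed]:
RRRRRRRG
RRRRRRRR
RRRRRRRR
RRRRRRRR
RRRRRYRR
RRRRRYRR
RRRRRRRR
After op 2 paint(0,7,W):
RRRRRRRW
RRRRRRRR
RRRRRRRR
RRRRRRRR
RRRRRYRR
RRRRRYRR
RRRRRRRR
After op 3 fill(1,1,B) [53 cells changed]:
BBBBBBBW
BBBBBBBB
BBBBBBBB
BBBBBBBB
BBBBBYBB
BBBBBYBB
BBBBBBBB
After op 4 fill(2,2,K) [53 cells changed]:
KKKKKKKW
KKKKKKKK
KKKKKKKK
KKKKKKKK
KKKKKYKK
KKKKKYKK
KKKKKKKK
After op 5 paint(0,3,R):
KKKRKKKW
KKKKKKKK
KKKKKKKK
KKKKKKKK
KKKKKYKK
KKKKKYKK
KKKKKKKK
After op 6 paint(2,4,R):
KKKRKKKW
KKKKKKKK
KKKKRKKK
KKKKKKKK
KKKKKYKK
KKKKKYKK
KKKKKKKK
After op 7 paint(3,1,B):
KKKRKKKW
KKKKKKKK
KKKKRKKK
KBKKKKKK
KKKKKYKK
KKKKKYKK
KKKKKKKK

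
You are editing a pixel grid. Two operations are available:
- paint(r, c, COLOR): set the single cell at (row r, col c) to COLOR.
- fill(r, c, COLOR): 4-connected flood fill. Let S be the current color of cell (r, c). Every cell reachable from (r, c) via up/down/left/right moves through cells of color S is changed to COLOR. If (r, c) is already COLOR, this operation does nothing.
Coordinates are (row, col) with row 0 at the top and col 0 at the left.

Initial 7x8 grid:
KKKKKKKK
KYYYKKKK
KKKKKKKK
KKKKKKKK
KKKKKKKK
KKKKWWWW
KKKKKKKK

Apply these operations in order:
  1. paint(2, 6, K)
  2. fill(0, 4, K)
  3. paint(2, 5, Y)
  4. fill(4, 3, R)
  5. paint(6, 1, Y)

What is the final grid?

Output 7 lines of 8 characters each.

After op 1 paint(2,6,K):
KKKKKKKK
KYYYKKKK
KKKKKKKK
KKKKKKKK
KKKKKKKK
KKKKWWWW
KKKKKKKK
After op 2 fill(0,4,K) [0 cells changed]:
KKKKKKKK
KYYYKKKK
KKKKKKKK
KKKKKKKK
KKKKKKKK
KKKKWWWW
KKKKKKKK
After op 3 paint(2,5,Y):
KKKKKKKK
KYYYKKKK
KKKKKYKK
KKKKKKKK
KKKKKKKK
KKKKWWWW
KKKKKKKK
After op 4 fill(4,3,R) [48 cells changed]:
RRRRRRRR
RYYYRRRR
RRRRRYRR
RRRRRRRR
RRRRRRRR
RRRRWWWW
RRRRRRRR
After op 5 paint(6,1,Y):
RRRRRRRR
RYYYRRRR
RRRRRYRR
RRRRRRRR
RRRRRRRR
RRRRWWWW
RYRRRRRR

Answer: RRRRRRRR
RYYYRRRR
RRRRRYRR
RRRRRRRR
RRRRRRRR
RRRRWWWW
RYRRRRRR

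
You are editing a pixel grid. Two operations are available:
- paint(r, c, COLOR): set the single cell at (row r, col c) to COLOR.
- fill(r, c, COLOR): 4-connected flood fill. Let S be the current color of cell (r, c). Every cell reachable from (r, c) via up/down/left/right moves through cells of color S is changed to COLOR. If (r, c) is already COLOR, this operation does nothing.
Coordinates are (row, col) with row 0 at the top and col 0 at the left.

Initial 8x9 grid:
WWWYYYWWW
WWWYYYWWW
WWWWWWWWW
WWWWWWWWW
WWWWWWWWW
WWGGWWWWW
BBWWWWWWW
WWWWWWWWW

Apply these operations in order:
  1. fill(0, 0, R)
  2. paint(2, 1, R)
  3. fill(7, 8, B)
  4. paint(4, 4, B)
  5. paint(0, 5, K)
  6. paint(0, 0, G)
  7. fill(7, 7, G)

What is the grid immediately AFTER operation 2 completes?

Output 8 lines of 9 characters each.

After op 1 fill(0,0,R) [62 cells changed]:
RRRYYYRRR
RRRYYYRRR
RRRRRRRRR
RRRRRRRRR
RRRRRRRRR
RRGGRRRRR
BBRRRRRRR
RRRRRRRRR
After op 2 paint(2,1,R):
RRRYYYRRR
RRRYYYRRR
RRRRRRRRR
RRRRRRRRR
RRRRRRRRR
RRGGRRRRR
BBRRRRRRR
RRRRRRRRR

Answer: RRRYYYRRR
RRRYYYRRR
RRRRRRRRR
RRRRRRRRR
RRRRRRRRR
RRGGRRRRR
BBRRRRRRR
RRRRRRRRR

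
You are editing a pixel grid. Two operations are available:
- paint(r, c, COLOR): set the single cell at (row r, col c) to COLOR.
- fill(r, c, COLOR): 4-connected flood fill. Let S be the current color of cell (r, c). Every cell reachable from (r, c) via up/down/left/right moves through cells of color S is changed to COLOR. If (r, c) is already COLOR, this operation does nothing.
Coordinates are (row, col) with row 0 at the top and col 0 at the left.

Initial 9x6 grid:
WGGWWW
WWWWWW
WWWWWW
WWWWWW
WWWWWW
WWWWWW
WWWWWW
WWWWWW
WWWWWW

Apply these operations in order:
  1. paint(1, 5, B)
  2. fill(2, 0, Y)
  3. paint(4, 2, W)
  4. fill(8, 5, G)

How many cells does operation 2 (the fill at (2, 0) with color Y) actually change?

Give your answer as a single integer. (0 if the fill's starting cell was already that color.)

Answer: 51

Derivation:
After op 1 paint(1,5,B):
WGGWWW
WWWWWB
WWWWWW
WWWWWW
WWWWWW
WWWWWW
WWWWWW
WWWWWW
WWWWWW
After op 2 fill(2,0,Y) [51 cells changed]:
YGGYYY
YYYYYB
YYYYYY
YYYYYY
YYYYYY
YYYYYY
YYYYYY
YYYYYY
YYYYYY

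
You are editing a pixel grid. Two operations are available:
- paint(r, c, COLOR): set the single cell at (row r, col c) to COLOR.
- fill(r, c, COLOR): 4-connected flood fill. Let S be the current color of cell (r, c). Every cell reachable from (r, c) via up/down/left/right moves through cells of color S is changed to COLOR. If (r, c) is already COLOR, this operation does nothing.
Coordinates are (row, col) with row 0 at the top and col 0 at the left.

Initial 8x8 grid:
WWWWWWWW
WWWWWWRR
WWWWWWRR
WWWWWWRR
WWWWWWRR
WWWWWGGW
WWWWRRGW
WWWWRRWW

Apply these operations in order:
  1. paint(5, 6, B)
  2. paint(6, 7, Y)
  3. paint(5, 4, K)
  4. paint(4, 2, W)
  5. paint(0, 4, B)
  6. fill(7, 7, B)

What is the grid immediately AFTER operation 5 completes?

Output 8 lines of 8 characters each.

After op 1 paint(5,6,B):
WWWWWWWW
WWWWWWRR
WWWWWWRR
WWWWWWRR
WWWWWWRR
WWWWWGBW
WWWWRRGW
WWWWRRWW
After op 2 paint(6,7,Y):
WWWWWWWW
WWWWWWRR
WWWWWWRR
WWWWWWRR
WWWWWWRR
WWWWWGBW
WWWWRRGY
WWWWRRWW
After op 3 paint(5,4,K):
WWWWWWWW
WWWWWWRR
WWWWWWRR
WWWWWWRR
WWWWWWRR
WWWWKGBW
WWWWRRGY
WWWWRRWW
After op 4 paint(4,2,W):
WWWWWWWW
WWWWWWRR
WWWWWWRR
WWWWWWRR
WWWWWWRR
WWWWKGBW
WWWWRRGY
WWWWRRWW
After op 5 paint(0,4,B):
WWWWBWWW
WWWWWWRR
WWWWWWRR
WWWWWWRR
WWWWWWRR
WWWWKGBW
WWWWRRGY
WWWWRRWW

Answer: WWWWBWWW
WWWWWWRR
WWWWWWRR
WWWWWWRR
WWWWWWRR
WWWWKGBW
WWWWRRGY
WWWWRRWW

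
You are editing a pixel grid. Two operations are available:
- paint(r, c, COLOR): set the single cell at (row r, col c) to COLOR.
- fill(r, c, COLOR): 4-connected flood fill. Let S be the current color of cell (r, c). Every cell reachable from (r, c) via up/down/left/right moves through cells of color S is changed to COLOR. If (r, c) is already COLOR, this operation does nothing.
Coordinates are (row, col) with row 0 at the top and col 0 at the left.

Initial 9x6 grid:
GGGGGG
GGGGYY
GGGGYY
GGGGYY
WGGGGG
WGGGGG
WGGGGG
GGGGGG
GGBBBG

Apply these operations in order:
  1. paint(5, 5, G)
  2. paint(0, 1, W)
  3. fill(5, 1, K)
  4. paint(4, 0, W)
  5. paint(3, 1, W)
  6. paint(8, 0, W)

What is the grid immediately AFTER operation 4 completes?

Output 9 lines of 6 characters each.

After op 1 paint(5,5,G):
GGGGGG
GGGGYY
GGGGYY
GGGGYY
WGGGGG
WGGGGG
WGGGGG
GGGGGG
GGBBBG
After op 2 paint(0,1,W):
GWGGGG
GGGGYY
GGGGYY
GGGGYY
WGGGGG
WGGGGG
WGGGGG
GGGGGG
GGBBBG
After op 3 fill(5,1,K) [41 cells changed]:
KWKKKK
KKKKYY
KKKKYY
KKKKYY
WKKKKK
WKKKKK
WKKKKK
KKKKKK
KKBBBK
After op 4 paint(4,0,W):
KWKKKK
KKKKYY
KKKKYY
KKKKYY
WKKKKK
WKKKKK
WKKKKK
KKKKKK
KKBBBK

Answer: KWKKKK
KKKKYY
KKKKYY
KKKKYY
WKKKKK
WKKKKK
WKKKKK
KKKKKK
KKBBBK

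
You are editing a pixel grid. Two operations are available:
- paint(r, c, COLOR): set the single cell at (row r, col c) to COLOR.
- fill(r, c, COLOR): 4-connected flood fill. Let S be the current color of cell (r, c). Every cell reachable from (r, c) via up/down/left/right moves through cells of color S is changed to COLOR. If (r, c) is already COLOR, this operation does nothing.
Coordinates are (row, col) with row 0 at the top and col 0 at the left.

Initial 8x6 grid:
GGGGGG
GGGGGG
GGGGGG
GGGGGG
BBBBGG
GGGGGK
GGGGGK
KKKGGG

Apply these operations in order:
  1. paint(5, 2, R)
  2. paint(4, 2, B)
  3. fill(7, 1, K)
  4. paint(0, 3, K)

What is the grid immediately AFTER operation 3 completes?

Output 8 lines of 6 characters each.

Answer: GGGGGG
GGGGGG
GGGGGG
GGGGGG
BBBBGG
GGRGGK
GGGGGK
KKKGGG

Derivation:
After op 1 paint(5,2,R):
GGGGGG
GGGGGG
GGGGGG
GGGGGG
BBBBGG
GGRGGK
GGGGGK
KKKGGG
After op 2 paint(4,2,B):
GGGGGG
GGGGGG
GGGGGG
GGGGGG
BBBBGG
GGRGGK
GGGGGK
KKKGGG
After op 3 fill(7,1,K) [0 cells changed]:
GGGGGG
GGGGGG
GGGGGG
GGGGGG
BBBBGG
GGRGGK
GGGGGK
KKKGGG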